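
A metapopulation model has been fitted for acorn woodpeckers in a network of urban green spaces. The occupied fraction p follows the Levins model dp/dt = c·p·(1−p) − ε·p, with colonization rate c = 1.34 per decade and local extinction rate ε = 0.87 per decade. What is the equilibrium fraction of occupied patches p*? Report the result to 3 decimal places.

Setting dp/dt = 0 and dividing through by p* gives c·(1−p*) = ε.
So p* = 1 − ε/c = 1 − 0.87/1.34 = 1 − 0.6493 = 0.3507.

0.351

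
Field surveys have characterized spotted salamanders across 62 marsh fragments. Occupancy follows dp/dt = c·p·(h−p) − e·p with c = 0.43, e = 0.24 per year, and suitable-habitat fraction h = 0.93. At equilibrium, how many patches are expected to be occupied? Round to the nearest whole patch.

23

p* = h − e/c = 0.93 − 0.5581 = 0.3719.
Expected occupied patches = N × p* = 62 × 0.3719 = 23.06 ≈ 23.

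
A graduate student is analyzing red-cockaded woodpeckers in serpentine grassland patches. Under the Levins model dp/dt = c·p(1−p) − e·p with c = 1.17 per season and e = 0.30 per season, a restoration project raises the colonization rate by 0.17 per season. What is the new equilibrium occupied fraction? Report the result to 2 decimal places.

Before: p* = 1 − 0.30/1.17 = 0.7436.
After the change, c = 1.34, e = 0.3, so p* = 1 − 0.3/1.34 = 0.7761.

0.78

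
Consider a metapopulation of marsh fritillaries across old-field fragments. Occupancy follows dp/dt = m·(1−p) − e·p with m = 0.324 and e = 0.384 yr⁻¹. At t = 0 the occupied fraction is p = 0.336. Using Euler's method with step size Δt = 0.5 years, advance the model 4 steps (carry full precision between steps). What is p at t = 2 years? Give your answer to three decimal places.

Update rule: p ← p + [m·(1−p) − e·p]·Δt with Δt = 0.5.
t = 0.5: p = 0.33600 + (+0.04306) = 0.37906
t = 1: p = 0.37906 + (+0.02781) = 0.40687
t = 1.5: p = 0.40687 + (+0.01797) = 0.42484
t = 2: p = 0.42484 + (+0.01161) = 0.43645

0.436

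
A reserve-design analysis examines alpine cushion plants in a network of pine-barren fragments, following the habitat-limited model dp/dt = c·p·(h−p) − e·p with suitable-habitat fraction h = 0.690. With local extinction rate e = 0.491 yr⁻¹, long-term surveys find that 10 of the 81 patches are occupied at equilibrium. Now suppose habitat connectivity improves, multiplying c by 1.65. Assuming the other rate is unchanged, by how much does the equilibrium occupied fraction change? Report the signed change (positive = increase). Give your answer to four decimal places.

Observed p* = 10/81 = 0.12346.
Balance c(h−p*) = e gives c = e/(0.69 − 0.12346) = 0.491/0.56654 = 0.86666.
New p* = 0.69 − e/c = 0.69 − 0.49100/1.42999 = 0.34664.
Δp* = 0.34664 − 0.12346 = +0.22318.

0.2232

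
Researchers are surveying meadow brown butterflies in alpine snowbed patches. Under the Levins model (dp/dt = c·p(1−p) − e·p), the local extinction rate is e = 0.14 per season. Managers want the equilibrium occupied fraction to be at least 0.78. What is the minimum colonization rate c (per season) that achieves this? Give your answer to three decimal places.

p* = 1 − e/c ≥ 0.78 requires e/c ≤ 0.2200, i.e. c ≥ e/0.2200.
c_min = 0.14/0.2200 = 0.6364.

0.636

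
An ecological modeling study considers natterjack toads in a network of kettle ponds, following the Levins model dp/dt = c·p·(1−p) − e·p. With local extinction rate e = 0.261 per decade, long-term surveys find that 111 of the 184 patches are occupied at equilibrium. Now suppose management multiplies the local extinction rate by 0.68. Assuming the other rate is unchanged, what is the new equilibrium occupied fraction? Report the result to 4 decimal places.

Observed p* = 111/184 = 0.60326.
Balance c(1−p*) = e gives c = e/(1 − 0.60326) = 0.261/0.39674 = 0.65786.
New p* = 1 − e/c = 1 − 0.17748/0.65786 = 0.73022.

0.7302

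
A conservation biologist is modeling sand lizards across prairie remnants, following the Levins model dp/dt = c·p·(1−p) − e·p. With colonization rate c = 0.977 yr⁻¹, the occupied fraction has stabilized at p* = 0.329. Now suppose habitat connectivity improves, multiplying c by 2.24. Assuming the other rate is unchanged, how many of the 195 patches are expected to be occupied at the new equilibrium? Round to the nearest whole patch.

Balance c(1−p*) = e gives e = 0.977×(1 − 0.32900) = 0.65557.
New p* = 1 − e/c = 1 − 0.65557/2.18848 = 0.70045.
Expected occupied = 195 × 0.70045 = 136.59 ≈ 137.

137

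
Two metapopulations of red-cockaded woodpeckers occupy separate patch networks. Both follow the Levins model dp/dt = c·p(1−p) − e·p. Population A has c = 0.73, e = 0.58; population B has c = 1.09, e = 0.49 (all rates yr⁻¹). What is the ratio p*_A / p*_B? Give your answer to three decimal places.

A: p*_A = 1 − 0.58/0.73 = 0.2055.
B: p*_B = 1 − 0.49/1.09 = 0.5505.
p*_A / p*_B = 0.2055/0.5505 = 0.3733.

0.373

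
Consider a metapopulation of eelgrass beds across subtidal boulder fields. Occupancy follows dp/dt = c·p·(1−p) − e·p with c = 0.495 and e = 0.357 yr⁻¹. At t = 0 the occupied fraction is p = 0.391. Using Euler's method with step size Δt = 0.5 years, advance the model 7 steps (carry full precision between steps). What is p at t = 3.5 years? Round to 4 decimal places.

0.3367

Update rule: p ← p + [c·p·(1−p) − e·p]·Δt with Δt = 0.5.
t = 0.5: p = 0.39100 + (-0.01086) = 0.38014
t = 1: p = 0.38014 + (-0.00954) = 0.37061
t = 1.5: p = 0.37061 + (-0.00842) = 0.36218
t = 2: p = 0.36218 + (-0.00748) = 0.35471
t = 2.5: p = 0.35471 + (-0.00667) = 0.34804
t = 3: p = 0.34804 + (-0.00597) = 0.34208
t = 3.5: p = 0.34208 + (-0.00536) = 0.33672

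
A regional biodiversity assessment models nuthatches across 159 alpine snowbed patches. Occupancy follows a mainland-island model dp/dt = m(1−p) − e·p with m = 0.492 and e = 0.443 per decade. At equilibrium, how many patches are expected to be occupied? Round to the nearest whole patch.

p* = m/(m+e) = 0.492/0.9350 = 0.5262.
Expected occupied patches = N × p* = 159 × 0.5262 = 83.67 ≈ 84.

84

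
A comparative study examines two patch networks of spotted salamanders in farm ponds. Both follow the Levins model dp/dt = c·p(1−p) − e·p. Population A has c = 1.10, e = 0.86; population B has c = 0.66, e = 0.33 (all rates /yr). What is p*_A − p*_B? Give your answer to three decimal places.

A: p*_A = 1 − 0.86/1.10 = 0.2182.
B: p*_B = 1 − 0.33/0.66 = 0.5000.
p*_A − p*_B = 0.2182 − 0.5000 = -0.2818.

-0.282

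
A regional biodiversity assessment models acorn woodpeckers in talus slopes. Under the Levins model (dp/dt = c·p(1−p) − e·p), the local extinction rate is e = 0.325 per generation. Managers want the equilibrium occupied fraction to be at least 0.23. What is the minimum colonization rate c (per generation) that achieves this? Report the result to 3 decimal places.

0.422

p* = 1 − e/c ≥ 0.23 requires e/c ≤ 0.7700, i.e. c ≥ e/0.7700.
c_min = 0.325/0.7700 = 0.4221.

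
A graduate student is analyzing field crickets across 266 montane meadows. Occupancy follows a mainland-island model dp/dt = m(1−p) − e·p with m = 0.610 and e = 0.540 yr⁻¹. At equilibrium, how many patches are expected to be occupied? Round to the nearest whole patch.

141

p* = m/(m+e) = 0.610/1.1500 = 0.5304.
Expected occupied patches = N × p* = 266 × 0.5304 = 141.10 ≈ 141.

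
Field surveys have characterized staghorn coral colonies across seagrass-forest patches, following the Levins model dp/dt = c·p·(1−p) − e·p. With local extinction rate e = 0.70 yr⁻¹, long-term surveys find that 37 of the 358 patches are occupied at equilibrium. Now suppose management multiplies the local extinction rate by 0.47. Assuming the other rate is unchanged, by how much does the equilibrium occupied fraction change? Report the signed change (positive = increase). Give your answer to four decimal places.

0.4752

Observed p* = 37/358 = 0.10335.
Balance c(1−p*) = e gives c = e/(1 − 0.10335) = 0.70/0.89665 = 0.78068.
New p* = 1 − e/c = 1 − 0.32900/0.78068 = 0.57857.
Δp* = 0.57857 − 0.10335 = +0.47522.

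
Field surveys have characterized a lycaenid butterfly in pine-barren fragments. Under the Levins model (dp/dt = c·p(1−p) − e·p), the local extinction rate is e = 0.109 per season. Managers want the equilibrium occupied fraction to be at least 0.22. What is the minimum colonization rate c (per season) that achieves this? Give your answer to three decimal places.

0.140

p* = 1 − e/c ≥ 0.22 requires e/c ≤ 0.7800, i.e. c ≥ e/0.7800.
c_min = 0.109/0.7800 = 0.1397.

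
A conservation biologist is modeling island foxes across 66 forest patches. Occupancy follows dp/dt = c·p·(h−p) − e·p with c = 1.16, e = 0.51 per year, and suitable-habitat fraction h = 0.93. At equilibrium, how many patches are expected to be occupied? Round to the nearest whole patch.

32

p* = h − e/c = 0.93 − 0.4397 = 0.4903.
Expected occupied patches = N × p* = 66 × 0.4903 = 32.36 ≈ 32.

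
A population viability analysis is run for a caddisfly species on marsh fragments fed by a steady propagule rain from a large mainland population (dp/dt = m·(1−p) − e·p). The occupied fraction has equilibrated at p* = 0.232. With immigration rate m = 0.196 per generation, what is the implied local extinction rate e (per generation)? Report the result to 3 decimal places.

0.649

At equilibrium m(1−p*) = e·p*, so e = m(1−p*)/p*.
e = 0.196 × 0.7680 / 0.232 = 0.6488.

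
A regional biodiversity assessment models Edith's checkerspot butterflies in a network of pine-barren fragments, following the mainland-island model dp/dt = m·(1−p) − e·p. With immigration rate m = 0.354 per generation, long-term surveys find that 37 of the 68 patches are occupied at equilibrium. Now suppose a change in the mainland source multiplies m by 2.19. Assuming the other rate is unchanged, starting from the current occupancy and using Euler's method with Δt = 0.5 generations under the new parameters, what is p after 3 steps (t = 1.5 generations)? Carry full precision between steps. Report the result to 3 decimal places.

0.705

Observed p* = 37/68 = 0.54412.
Balance m(1−p*) = e·p* gives e = m(1−p*)/p* = 0.354×0.45588/0.54412 = 0.29659.
Starting from p₀ = 0.54412; update p ← p + (dp/dt)·Δt with the new parameters.
t = 0.5: p = 0.54412 + (+0.09602) = 0.64014
t = 1: p = 0.64014 + (+0.04456) = 0.68470
t = 1.5: p = 0.68470 + (+0.02068) = 0.70538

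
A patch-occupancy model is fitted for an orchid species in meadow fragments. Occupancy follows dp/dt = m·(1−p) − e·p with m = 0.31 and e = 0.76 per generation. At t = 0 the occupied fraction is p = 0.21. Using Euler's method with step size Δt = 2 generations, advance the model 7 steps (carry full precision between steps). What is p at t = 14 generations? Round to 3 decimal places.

0.489

Update rule: p ← p + [m·(1−p) − e·p]·Δt with Δt = 2.
  1  |  dp/dt·Δt = +0.170600  |  p_1 = 0.380600
  2  |  dp/dt·Δt = -0.194484  |  p_2 = 0.186116
  3  |  dp/dt·Δt = +0.221712  |  p_3 = 0.407828
  4  |  dp/dt·Δt = -0.252751  |  p_4 = 0.155076
  5  |  dp/dt·Δt = +0.288137  |  p_5 = 0.443213
  6  |  dp/dt·Δt = -0.328476  |  p_6 = 0.114737
  7  |  dp/dt·Δt = +0.374462  |  p_7 = 0.489200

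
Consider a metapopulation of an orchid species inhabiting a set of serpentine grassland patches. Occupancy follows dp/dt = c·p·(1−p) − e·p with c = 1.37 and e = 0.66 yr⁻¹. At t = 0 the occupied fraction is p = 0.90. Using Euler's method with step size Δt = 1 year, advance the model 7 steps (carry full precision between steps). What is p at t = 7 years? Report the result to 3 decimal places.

0.518

Update rule: p ← p + [c·p·(1−p) − e·p]·Δt with Δt = 1.
t = 1: p = 0.90000 + (-0.47070) = 0.42930
t = 2: p = 0.42930 + (+0.05231) = 0.48161
t = 3: p = 0.48161 + (+0.02417) = 0.50579
t = 4: p = 0.50579 + (+0.00864) = 0.51442
t = 5: p = 0.51442 + (+0.00270) = 0.51712
t = 6: p = 0.51712 + (+0.00080) = 0.51792
t = 7: p = 0.51792 + (+0.00023) = 0.51815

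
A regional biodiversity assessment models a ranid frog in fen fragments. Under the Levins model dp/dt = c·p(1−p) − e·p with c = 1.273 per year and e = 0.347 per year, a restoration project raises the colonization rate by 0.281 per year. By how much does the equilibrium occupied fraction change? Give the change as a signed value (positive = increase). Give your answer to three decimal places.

Before: p* = 1 − 0.347/1.273 = 0.7274.
After the change, c = 1.554, e = 0.347, so p* = 1 − 0.347/1.554 = 0.7767.
Δp* = 0.7767 − 0.7274 = +0.0493.

0.049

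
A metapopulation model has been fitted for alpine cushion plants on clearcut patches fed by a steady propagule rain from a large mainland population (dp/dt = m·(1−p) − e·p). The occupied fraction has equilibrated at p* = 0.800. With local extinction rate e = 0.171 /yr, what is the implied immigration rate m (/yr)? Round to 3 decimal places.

At equilibrium m(1−p*) = e·p*, so m = e·p*/(1−p*).
m = 0.171 × 0.800 / 0.2000 = 0.1368/0.2000 = 0.6840.

0.684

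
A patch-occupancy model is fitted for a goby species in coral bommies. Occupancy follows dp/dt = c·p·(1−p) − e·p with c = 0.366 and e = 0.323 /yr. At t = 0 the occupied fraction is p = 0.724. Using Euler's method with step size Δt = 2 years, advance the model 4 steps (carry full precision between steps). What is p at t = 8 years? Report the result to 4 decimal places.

0.2410

Update rule: p ← p + [c·p·(1−p) − e·p]·Δt with Δt = 2.
t = 2: p = 0.72400 + (-0.32143) = 0.40257
t = 4: p = 0.40257 + (-0.08401) = 0.31856
t = 6: p = 0.31856 + (-0.04689) = 0.27167
t = 8: p = 0.27167 + (-0.03066) = 0.24101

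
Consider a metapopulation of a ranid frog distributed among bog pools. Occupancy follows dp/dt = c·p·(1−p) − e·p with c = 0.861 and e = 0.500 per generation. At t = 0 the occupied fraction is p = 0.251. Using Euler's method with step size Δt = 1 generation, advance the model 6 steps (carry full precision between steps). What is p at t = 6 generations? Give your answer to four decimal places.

Update rule: p ← p + [c·p·(1−p) − e·p]·Δt with Δt = 1.
t = 1: p = 0.25100 + (+0.03637) = 0.28737
t = 2: p = 0.28737 + (+0.03264) = 0.32001
t = 3: p = 0.32001 + (+0.02735) = 0.34736
t = 4: p = 0.34736 + (+0.02151) = 0.36887
t = 5: p = 0.36887 + (+0.01601) = 0.38488
t = 6: p = 0.38488 + (+0.01140) = 0.39628

0.3963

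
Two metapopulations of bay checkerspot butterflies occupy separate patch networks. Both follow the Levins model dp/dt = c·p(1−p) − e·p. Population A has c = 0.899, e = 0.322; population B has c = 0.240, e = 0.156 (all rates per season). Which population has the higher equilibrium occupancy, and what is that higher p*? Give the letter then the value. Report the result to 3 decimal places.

A: p*_A = 1 − 0.322/0.899 = 0.6418.
B: p*_B = 1 − 0.156/0.240 = 0.3500.
A is higher at 0.6418.

A, 0.642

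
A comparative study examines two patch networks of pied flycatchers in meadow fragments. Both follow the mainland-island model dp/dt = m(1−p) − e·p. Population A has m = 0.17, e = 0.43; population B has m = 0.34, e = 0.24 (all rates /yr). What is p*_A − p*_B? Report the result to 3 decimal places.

A: p*_A = m/(m+e) = 0.17/0.6000 = 0.2833.
B: p*_B = 0.34/0.5800 = 0.5862.
p*_A − p*_B = 0.2833 − 0.5862 = -0.3029.

-0.303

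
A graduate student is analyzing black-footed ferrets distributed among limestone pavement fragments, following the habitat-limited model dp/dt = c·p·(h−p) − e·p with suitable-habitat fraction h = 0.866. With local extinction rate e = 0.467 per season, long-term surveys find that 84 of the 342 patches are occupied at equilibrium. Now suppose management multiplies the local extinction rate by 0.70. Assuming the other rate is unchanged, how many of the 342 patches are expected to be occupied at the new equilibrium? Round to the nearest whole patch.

Observed p* = 84/342 = 0.24561.
Balance c(h−p*) = e gives c = e/(0.866 − 0.24561) = 0.467/0.62039 = 0.75275.
New p* = 0.866 − e/c = 0.866 − 0.32690/0.75275 = 0.43173.
Expected occupied = 342 × 0.43173 = 147.65 ≈ 148.

148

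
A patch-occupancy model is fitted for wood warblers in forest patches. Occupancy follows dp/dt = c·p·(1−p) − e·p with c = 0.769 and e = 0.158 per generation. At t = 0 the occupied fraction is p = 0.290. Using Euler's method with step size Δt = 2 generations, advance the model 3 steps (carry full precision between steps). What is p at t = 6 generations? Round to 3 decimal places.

0.802

Update rule: p ← p + [c·p·(1−p) − e·p]·Δt with Δt = 2.
  1  |  dp/dt·Δt = +0.225034  |  p_1 = 0.515034
  2  |  dp/dt·Δt = +0.221402  |  p_2 = 0.736436
  3  |  dp/dt·Δt = +0.065809  |  p_3 = 0.802245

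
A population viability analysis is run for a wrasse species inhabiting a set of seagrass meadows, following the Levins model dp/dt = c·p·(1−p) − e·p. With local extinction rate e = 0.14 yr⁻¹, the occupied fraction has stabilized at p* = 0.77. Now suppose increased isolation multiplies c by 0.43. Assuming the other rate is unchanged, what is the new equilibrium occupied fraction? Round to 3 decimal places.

Balance c(1−p*) = e gives c = e/(1 − 0.77000) = 0.14/0.23000 = 0.60870.
New p* = 1 − e/c = 1 − 0.14000/0.26174 = 0.46512.

0.465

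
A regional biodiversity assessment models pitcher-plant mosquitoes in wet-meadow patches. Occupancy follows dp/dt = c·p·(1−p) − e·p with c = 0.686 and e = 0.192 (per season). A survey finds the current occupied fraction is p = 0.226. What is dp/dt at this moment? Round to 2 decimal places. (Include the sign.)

Colonization term: c·p·(1−p) = 0.686×0.226×0.7740 = 0.12000.
Extinction term: e·p = 0.04339.
dp/dt = 0.12000 − 0.04339 = 0.07661.

0.08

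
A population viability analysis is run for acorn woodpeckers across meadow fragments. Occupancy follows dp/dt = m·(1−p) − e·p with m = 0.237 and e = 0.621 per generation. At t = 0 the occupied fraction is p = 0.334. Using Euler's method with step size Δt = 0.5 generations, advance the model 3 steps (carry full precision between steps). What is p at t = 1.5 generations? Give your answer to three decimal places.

0.287

Update rule: p ← p + [m·(1−p) − e·p]·Δt with Δt = 0.5.
t = 0.5: p = 0.33400 + (-0.02479) = 0.30921
t = 1: p = 0.30921 + (-0.01415) = 0.29506
t = 1.5: p = 0.29506 + (-0.00808) = 0.28698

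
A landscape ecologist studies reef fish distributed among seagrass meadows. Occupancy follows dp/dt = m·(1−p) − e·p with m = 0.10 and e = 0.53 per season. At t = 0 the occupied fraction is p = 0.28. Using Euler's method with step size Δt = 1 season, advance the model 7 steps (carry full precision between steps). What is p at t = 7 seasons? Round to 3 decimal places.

0.159

Update rule: p ← p + [m·(1−p) − e·p]·Δt with Δt = 1.
step 1: Δp = -0.07640, p = 0.20360
step 2: Δp = -0.02827, p = 0.17533
step 3: Δp = -0.01046, p = 0.16487
step 4: Δp = -0.00387, p = 0.16100
step 5: Δp = -0.00143, p = 0.15957
step 6: Δp = -0.00053, p = 0.15904
step 7: Δp = -0.00020, p = 0.15885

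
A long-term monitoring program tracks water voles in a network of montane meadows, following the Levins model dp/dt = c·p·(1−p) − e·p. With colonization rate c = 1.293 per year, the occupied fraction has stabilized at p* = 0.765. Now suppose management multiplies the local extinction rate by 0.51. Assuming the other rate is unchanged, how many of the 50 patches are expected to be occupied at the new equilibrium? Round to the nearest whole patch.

44

Balance c(1−p*) = e gives e = 1.293×(1 − 0.76500) = 0.30385.
New p* = 1 − e/c = 1 − 0.15496/1.29300 = 0.88015.
Expected occupied = 50 × 0.88015 = 44.01 ≈ 44.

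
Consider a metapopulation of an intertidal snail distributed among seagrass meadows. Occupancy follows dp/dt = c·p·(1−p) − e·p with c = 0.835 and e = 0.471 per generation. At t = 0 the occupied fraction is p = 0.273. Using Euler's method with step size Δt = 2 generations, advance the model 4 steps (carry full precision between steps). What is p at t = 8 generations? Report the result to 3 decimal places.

Update rule: p ← p + [c·p·(1−p) − e·p]·Δt with Δt = 2.
  1  |  dp/dt·Δt = +0.074281  |  p_1 = 0.347281
  2  |  dp/dt·Δt = +0.051412  |  p_2 = 0.398692
  3  |  dp/dt·Δt = +0.024792  |  p_3 = 0.423485
  4  |  dp/dt·Δt = +0.008800  |  p_4 = 0.432285

0.432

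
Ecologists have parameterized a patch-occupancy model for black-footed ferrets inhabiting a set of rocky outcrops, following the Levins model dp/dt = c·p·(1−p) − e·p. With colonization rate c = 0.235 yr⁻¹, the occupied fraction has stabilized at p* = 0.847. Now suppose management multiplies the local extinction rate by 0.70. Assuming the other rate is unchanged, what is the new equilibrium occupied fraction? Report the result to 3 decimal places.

0.893

Balance c(1−p*) = e gives e = 0.235×(1 − 0.84700) = 0.03596.
New p* = 1 − e/c = 1 − 0.02517/0.23500 = 0.89289.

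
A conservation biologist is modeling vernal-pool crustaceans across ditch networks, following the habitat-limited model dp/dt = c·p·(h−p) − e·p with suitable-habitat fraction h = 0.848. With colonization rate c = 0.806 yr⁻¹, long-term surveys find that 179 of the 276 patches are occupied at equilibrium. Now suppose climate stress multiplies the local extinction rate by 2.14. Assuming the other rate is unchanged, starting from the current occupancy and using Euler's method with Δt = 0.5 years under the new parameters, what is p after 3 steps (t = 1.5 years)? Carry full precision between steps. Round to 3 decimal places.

Observed p* = 179/276 = 0.64855.
Balance c(h−p*) = e gives e = 0.806×(0.848 − 0.64855) = 0.16076.
Starting from p₀ = 0.64855; update p ← p + (dp/dt)·Δt with the new parameters.
  1  |  dp/dt·Δt = -0.059427  |  p_1 = 0.589123
  2  |  dp/dt·Δt = -0.039873  |  p_2 = 0.549250
  3  |  dp/dt·Δt = -0.028348  |  p_3 = 0.520902

0.521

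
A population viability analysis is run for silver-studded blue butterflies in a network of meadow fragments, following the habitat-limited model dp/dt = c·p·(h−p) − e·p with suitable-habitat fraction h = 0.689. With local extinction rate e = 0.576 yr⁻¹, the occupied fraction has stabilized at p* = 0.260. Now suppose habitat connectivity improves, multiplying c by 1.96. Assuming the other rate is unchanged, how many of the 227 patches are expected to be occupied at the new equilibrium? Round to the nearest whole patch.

107

Balance c(h−p*) = e gives c = e/(0.689 − 0.26000) = 0.576/0.42900 = 1.34266.
New p* = 0.689 − e/c = 0.689 − 0.57600/2.63161 = 0.47012.
Expected occupied = 227 × 0.47012 = 106.72 ≈ 107.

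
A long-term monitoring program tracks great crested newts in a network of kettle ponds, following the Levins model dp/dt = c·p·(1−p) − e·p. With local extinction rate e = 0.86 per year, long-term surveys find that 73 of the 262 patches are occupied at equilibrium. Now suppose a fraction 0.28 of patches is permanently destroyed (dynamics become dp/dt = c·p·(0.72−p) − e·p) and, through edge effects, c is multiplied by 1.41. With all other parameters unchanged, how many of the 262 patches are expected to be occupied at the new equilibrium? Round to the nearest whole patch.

Observed p* = 73/262 = 0.27863.
Balance c(1−p*) = e gives c = e/(1 − 0.27863) = 0.86/0.72137 = 1.19218.
New p* = 0.72 − e/c = 0.72 − 0.86000/1.68097 = 0.20839.
Expected occupied = 262 × 0.20839 = 54.60 ≈ 55.

55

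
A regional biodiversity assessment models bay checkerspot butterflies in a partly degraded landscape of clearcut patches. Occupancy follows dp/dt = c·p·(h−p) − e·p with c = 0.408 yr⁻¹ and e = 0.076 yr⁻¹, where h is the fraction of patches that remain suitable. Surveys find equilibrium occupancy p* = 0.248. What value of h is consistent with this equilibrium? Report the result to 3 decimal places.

At equilibrium c(h−p*) = e, so h = p* + e/c.
h = 0.248 + 0.076/0.408 = 0.248 + 0.1863 = 0.4343.

0.434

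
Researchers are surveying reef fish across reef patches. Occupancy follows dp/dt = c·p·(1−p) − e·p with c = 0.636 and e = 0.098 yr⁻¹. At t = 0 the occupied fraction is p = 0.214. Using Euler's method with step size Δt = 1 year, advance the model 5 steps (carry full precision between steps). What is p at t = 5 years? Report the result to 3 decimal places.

0.713

Update rule: p ← p + [c·p·(1−p) − e·p]·Δt with Δt = 1.
t = 1: p = 0.21400 + (+0.08601) = 0.30001
t = 2: p = 0.30001 + (+0.10416) = 0.40417
t = 3: p = 0.40417 + (+0.11355) = 0.51772
t = 4: p = 0.51772 + (+0.10806) = 0.62578
t = 5: p = 0.62578 + (+0.08761) = 0.71339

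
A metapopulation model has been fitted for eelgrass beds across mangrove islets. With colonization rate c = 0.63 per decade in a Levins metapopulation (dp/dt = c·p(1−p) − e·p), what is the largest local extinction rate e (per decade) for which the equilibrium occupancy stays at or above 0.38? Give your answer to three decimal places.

1 − e/c ≥ 0.38 ⇒ e ≤ c(1 − 0.38) = 0.63 × 0.6200.
e_max = 0.3906.

0.391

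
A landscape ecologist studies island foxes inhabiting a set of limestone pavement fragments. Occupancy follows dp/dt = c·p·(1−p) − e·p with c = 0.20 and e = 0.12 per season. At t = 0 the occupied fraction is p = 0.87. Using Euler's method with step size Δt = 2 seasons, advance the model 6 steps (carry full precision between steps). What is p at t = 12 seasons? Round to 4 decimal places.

0.4807

Update rule: p ← p + [c·p·(1−p) − e·p]·Δt with Δt = 2.
t = 2: p = 0.87000 + (-0.16356) = 0.70644
t = 4: p = 0.70644 + (-0.08659) = 0.61985
t = 6: p = 0.61985 + (-0.05451) = 0.56534
t = 8: p = 0.56534 + (-0.03739) = 0.52795
t = 10: p = 0.52795 + (-0.02702) = 0.50093
t = 12: p = 0.50093 + (-0.02022) = 0.48071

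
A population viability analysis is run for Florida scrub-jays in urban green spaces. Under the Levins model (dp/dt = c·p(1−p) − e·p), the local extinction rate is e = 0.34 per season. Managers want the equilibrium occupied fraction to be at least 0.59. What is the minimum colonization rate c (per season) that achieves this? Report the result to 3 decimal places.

0.829

p* = 1 − e/c ≥ 0.59 requires e/c ≤ 0.4100, i.e. c ≥ e/0.4100.
c_min = 0.34/0.4100 = 0.8293.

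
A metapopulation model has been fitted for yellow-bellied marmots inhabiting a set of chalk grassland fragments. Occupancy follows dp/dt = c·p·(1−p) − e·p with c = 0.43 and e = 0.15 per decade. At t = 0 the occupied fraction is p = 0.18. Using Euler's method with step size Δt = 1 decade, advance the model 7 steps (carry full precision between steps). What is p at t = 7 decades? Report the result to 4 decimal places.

Update rule: p ← p + [c·p·(1−p) − e·p]·Δt with Δt = 1.
  1  |  dp/dt·Δt = +0.036468  |  p_1 = 0.216468
  2  |  dp/dt·Δt = +0.040462  |  p_2 = 0.256930
  3  |  dp/dt·Δt = +0.043555  |  p_3 = 0.300485
  4  |  dp/dt·Δt = +0.045311  |  p_4 = 0.345795
  5  |  dp/dt·Δt = +0.045406  |  p_5 = 0.391201
  6  |  dp/dt·Δt = +0.043730  |  p_6 = 0.434931
  7  |  dp/dt·Δt = +0.040440  |  p_7 = 0.475371

0.4754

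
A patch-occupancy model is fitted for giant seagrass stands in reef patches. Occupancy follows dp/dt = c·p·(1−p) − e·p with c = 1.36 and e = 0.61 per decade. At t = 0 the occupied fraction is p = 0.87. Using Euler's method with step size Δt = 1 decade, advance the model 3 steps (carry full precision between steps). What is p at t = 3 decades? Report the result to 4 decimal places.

0.5462

Update rule: p ← p + [c·p·(1−p) − e·p]·Δt with Δt = 1.
t = 1: p = 0.87000 + (-0.37688) = 0.49312
t = 2: p = 0.49312 + (+0.03913) = 0.53225
t = 3: p = 0.53225 + (+0.01391) = 0.54616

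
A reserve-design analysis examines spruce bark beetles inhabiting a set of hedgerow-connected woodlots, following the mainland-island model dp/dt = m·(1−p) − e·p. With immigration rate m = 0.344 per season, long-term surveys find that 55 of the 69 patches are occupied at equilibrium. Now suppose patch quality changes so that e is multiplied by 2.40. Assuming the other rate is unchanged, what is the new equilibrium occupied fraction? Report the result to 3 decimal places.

0.621

Observed p* = 55/69 = 0.79710.
Balance m(1−p*) = e·p* gives e = m(1−p*)/p* = 0.344×0.20290/0.79710 = 0.08756.
New p* = m/(m+e) = 0.34400/(0.34400+0.21014) = 0.62078.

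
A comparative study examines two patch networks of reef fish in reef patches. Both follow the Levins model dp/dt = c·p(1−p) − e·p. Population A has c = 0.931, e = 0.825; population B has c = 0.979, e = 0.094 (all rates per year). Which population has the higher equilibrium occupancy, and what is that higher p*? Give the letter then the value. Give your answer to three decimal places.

B, 0.904

A: p*_A = 1 − 0.825/0.931 = 0.1139.
B: p*_B = 1 − 0.094/0.979 = 0.9040.
B is higher at 0.9040.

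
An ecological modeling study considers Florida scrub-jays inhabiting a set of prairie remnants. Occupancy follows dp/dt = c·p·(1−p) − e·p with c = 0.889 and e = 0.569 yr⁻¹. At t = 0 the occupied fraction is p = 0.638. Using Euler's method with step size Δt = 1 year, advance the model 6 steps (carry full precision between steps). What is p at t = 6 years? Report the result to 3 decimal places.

Update rule: p ← p + [c·p·(1−p) − e·p]·Δt with Δt = 1.
p: 0.63800 → 0.48030  (Δp = -0.15770)
p: 0.48030 → 0.42891  (Δp = -0.05138)
p: 0.42891 → 0.40262  (Δp = -0.02629)
p: 0.40262 → 0.38735  (Δp = -0.01527)
p: 0.38735 → 0.37792  (Δp = -0.00943)
p: 0.37792 → 0.37188  (Δp = -0.00603)

0.372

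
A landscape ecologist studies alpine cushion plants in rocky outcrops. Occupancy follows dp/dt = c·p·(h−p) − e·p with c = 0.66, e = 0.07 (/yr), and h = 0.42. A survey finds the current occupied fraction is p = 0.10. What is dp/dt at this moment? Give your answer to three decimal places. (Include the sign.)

0.014

Colonization term: c·p·(h−p) = 0.66×0.10×0.3200 = 0.02112.
Extinction term: e·p = 0.00700.
dp/dt = 0.02112 − 0.00700 = 0.01412.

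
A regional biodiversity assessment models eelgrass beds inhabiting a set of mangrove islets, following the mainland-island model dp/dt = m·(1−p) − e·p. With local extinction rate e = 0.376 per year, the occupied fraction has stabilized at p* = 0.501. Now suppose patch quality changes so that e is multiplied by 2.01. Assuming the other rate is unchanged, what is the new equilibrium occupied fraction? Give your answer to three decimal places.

Balance m(1−p*) = e·p* gives m = e·p*/(1−p*) = 0.376×0.50100/0.49900 = 0.37751.
New p* = m/(m+e) = 0.37751/(0.37751+0.75576) = 0.33312.

0.333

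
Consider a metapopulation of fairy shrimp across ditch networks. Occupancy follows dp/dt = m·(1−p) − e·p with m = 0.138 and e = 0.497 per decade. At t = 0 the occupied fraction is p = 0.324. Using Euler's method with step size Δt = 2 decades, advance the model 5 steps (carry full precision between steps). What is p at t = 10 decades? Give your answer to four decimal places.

0.2172

Update rule: p ← p + [m·(1−p) − e·p]·Δt with Δt = 2.
t = 2: p = 0.32400 + (-0.13548) = 0.18852
t = 4: p = 0.18852 + (+0.03658) = 0.22510
t = 6: p = 0.22510 + (-0.00988) = 0.21522
t = 8: p = 0.21522 + (+0.00267) = 0.21789
t = 10: p = 0.21789 + (-0.00072) = 0.21717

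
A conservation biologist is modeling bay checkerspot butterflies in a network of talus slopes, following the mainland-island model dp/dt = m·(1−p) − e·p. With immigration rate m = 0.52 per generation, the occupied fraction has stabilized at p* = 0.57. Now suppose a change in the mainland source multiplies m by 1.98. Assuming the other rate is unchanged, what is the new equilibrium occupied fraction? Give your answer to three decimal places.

0.724

Balance m(1−p*) = e·p* gives e = m(1−p*)/p* = 0.52×0.43000/0.57000 = 0.39228.
New p* = m/(m+e) = 1.02960/(1.02960+0.39228) = 0.72411.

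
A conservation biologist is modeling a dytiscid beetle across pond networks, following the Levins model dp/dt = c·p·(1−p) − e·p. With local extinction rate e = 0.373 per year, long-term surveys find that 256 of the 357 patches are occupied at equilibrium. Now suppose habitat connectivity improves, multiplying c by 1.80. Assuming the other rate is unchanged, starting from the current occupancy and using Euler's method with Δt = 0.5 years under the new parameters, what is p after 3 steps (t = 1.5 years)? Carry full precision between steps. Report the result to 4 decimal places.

Observed p* = 256/357 = 0.71709.
Balance c(1−p*) = e gives c = e/(1 − 0.71709) = 0.373/0.28291 = 1.31843.
Starting from p₀ = 0.71709; update p ← p + (dp/dt)·Δt with the new parameters.
t = 0.5: p = 0.71709 + (+0.10699) = 0.82408
t = 1: p = 0.82408 + (+0.01833) = 0.84241
t = 1.5: p = 0.84241 + (+0.00042) = 0.84283

0.8428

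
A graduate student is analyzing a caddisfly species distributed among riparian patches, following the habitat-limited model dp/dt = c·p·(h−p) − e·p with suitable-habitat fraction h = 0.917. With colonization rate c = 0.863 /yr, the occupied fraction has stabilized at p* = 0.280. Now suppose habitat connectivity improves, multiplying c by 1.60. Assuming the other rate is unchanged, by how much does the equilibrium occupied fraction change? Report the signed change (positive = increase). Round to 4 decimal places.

0.2389

Balance c(h−p*) = e gives e = 0.863×(0.917 − 0.28000) = 0.54973.
New p* = 0.917 − e/c = 0.917 − 0.54973/1.38080 = 0.51888.
Δp* = 0.51888 − 0.28000 = +0.23888.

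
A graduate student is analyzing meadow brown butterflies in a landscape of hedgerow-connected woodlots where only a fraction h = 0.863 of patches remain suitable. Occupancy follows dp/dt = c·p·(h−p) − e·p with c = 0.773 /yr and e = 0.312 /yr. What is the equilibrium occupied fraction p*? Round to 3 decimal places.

0.459

Setting dp/dt = 0 and dividing by p* gives c·(h−p*) = e.
So p* = h − e/c = 0.863 − 0.312/0.773 = 0.863 − 0.4036 = 0.4594.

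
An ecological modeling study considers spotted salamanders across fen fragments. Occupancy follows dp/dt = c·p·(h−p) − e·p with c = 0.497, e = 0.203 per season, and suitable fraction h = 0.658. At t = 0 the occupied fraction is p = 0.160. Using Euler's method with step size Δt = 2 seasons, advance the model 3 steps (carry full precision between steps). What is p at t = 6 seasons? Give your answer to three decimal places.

0.199

Update rule: p ← p + [c·p·(h−p) − e·p]·Δt with Δt = 2.
t = 2: p = 0.16000 + (+0.01424) = 0.17424
t = 4: p = 0.17424 + (+0.01304) = 0.18728
t = 6: p = 0.18728 + (+0.01159) = 0.19888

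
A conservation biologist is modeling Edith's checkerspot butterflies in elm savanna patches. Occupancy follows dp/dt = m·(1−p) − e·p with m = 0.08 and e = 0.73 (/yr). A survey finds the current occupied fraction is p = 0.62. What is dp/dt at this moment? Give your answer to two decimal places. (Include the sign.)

-0.42

Colonization term: m·(1−p) = 0.08×0.3800 = 0.03040.
Extinction term: e·p = 0.45260.
dp/dt = 0.03040 − 0.45260 = -0.42220.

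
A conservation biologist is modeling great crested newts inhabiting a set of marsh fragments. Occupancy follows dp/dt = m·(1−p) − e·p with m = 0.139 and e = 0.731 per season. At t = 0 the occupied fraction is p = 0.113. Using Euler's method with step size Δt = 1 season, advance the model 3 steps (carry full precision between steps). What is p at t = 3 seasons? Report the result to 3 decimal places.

0.160

Update rule: p ← p + [m·(1−p) − e·p]·Δt with Δt = 1.
step 1: Δp = +0.04069, p = 0.15369
step 2: Δp = +0.00529, p = 0.15898
step 3: Δp = +0.00069, p = 0.15967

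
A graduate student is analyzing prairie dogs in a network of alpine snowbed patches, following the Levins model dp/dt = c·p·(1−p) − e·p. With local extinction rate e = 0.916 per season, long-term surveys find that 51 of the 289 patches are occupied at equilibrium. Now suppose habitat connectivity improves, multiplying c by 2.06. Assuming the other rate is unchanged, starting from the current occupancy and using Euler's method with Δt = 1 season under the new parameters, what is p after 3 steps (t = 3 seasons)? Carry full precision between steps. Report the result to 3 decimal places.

0.613

Observed p* = 51/289 = 0.17647.
Balance c(1−p*) = e gives c = e/(1 − 0.17647) = 0.916/0.82353 = 1.11229.
Starting from p₀ = 0.17647; update p ← p + (dp/dt)·Δt with the new parameters.
step 1: Δp = +0.17135, p = 0.34782
step 2: Δp = +0.20116, p = 0.54898
step 3: Δp = +0.06447, p = 0.61344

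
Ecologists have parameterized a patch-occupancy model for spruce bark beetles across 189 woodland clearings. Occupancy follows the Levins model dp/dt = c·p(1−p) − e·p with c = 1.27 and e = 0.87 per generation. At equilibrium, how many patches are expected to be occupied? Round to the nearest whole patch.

60

p* = 1 − e/c = 1 − 0.87/1.27 = 0.3150.
Expected occupied patches = N × p* = 189 × 0.3150 = 59.53 ≈ 60.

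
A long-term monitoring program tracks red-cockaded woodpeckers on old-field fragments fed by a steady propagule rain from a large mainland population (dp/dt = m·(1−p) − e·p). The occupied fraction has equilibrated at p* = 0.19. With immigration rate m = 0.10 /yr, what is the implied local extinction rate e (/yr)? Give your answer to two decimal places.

At equilibrium m(1−p*) = e·p*, so e = m(1−p*)/p*.
e = 0.10 × 0.8100 / 0.19 = 0.4263.

0.43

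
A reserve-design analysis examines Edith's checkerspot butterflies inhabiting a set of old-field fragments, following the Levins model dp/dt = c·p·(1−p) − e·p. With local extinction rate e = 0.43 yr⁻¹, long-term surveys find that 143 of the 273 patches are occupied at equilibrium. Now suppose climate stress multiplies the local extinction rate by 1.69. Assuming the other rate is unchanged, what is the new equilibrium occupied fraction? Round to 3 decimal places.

Observed p* = 143/273 = 0.52381.
Balance c(1−p*) = e gives c = e/(1 − 0.52381) = 0.43/0.47619 = 0.90300.
New p* = 1 − e/c = 1 − 0.72670/0.90300 = 0.19524.

0.195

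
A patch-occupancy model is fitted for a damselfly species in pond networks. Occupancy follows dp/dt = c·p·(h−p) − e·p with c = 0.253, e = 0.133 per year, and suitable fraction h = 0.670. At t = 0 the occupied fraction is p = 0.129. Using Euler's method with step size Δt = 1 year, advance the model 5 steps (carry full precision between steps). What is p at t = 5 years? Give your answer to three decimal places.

0.131

Update rule: p ← p + [c·p·(h−p) − e·p]·Δt with Δt = 1.
  1  |  dp/dt·Δt = +0.000500  |  p_1 = 0.129500
  2  |  dp/dt·Δt = +0.000485  |  p_2 = 0.129985
  3  |  dp/dt·Δt = +0.000471  |  p_3 = 0.130456
  4  |  dp/dt·Δt = +0.000457  |  p_4 = 0.130913
  5  |  dp/dt·Δt = +0.000444  |  p_5 = 0.131357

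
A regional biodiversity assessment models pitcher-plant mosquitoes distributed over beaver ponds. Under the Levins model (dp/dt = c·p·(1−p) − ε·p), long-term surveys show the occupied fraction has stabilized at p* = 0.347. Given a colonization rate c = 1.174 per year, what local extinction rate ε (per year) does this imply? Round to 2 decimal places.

0.77

At equilibrium c(1−p*) = ε.
ε = 1.174 × (1 − 0.347) = 1.174 × 0.6530 = 0.7666.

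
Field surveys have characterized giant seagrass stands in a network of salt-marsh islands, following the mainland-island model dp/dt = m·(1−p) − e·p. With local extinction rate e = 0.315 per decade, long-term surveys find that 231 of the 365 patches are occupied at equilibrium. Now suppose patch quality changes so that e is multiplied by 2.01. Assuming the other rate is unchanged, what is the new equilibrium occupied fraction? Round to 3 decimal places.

0.462

Observed p* = 231/365 = 0.63288.
Balance m(1−p*) = e·p* gives m = e·p*/(1−p*) = 0.315×0.63288/0.36712 = 0.54303.
New p* = m/(m+e) = 0.54303/(0.54303+0.63315) = 0.46169.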